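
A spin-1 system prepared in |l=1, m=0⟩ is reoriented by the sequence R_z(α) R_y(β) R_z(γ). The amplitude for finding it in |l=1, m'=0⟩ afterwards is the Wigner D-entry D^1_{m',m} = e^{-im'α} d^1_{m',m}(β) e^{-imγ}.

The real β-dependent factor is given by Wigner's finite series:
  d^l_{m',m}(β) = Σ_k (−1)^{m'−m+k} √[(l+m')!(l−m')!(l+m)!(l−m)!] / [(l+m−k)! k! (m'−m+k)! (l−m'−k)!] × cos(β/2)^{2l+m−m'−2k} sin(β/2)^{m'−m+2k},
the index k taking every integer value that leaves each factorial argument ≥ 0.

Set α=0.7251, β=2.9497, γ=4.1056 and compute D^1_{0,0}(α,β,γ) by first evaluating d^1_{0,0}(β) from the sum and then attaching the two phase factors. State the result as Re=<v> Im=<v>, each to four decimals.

Re=-0.9816 Im=0.0000

First d^1_{0,0}(β=2.9497), then the phase factors e^{-i(0)α} and e^{-i(0)γ}:
c=cos(2.9497/2)=0.095799, s=sin(2.9497/2)=0.995401; N=√[1·1·1·1]=1.000000
The bounds max(0,m−m')=0 and min(l+m,l−m')=1 give 2 terms
  k=0: (−1)^0·1.0000/(1)·0.0958^2·0.9954^0 = +0.009177
  k=1: (−1)^1·1.0000/(1)·0.0958^0·0.9954^2 = -0.990823
d^1_{0,0}(2.9497) = +0.009177 -0.990823 = -0.981645
D = (+1.000000+0.000000i)·(-0.981645)·(+1.000000+0.000000i) = -0.981645+0.000000i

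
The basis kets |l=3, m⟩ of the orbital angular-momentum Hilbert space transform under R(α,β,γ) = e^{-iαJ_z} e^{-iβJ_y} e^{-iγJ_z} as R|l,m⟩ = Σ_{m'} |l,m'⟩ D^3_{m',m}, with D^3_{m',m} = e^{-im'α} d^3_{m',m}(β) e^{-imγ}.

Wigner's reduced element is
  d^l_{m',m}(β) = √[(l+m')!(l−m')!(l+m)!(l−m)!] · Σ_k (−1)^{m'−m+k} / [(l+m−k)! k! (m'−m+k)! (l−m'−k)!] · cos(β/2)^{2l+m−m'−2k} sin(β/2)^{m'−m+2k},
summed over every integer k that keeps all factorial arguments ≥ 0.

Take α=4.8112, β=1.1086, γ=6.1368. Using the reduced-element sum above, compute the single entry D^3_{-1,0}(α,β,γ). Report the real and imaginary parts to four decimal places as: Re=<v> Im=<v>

Re=-0.0002 Im=0.0022

D^3_{-1,0}(4.8112,1.1086,6.1368) = e^{-i·-1·4.8112}·d^3_{-1,0}(1.1086)·e^{-i·0·6.1368}. Compute d first:
Half-angle: c=0.850269, s=0.526348. N=√(2·24·6·6)=41.569219
k∈{1,2,3} keeps every argument non-negative
  k=1: (−1)^0·41.5692/(12)·0.8503^5·0.5263^1 = +0.810300
  k=2: (−1)^1·41.5692/(4)·0.8503^3·0.5263^3 = -0.931538
  k=3: (−1)^2·41.5692/(12)·0.8503^1·0.5263^5 = +0.118991
d^3_{-1,0}(1.1086) = +0.810300 -0.931538 +0.118991 = -0.002247
D = (+0.098650-0.995122i)·(-0.002247)·(+1.000000+0.000000i) = -0.000222+0.002237i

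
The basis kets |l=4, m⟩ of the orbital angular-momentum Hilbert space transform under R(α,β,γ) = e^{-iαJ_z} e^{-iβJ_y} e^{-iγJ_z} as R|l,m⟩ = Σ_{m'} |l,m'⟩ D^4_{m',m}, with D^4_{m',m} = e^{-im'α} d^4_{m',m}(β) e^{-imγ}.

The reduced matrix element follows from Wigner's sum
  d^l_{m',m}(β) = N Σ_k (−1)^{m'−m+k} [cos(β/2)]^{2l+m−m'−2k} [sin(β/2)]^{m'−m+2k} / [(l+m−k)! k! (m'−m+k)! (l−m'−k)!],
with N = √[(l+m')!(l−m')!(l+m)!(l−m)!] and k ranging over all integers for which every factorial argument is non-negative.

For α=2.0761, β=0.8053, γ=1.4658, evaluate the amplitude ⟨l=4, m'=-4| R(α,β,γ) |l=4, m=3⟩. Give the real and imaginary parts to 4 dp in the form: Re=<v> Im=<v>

Re=-0.0027 Im=-0.0026

Split into d^4_{-4,3}(β=0.8053) × two z-phases.
Half-angle: c=0.920026, s=0.391858. N=√(1·40320·5040·1)=14255.272709
Admissible k: 7..7 (factorial args all ≥0)
  k=7: (−1)^0·14255.2727/(5040)·0.9200^1·0.3919^7 = +0.003692
d^4_{-4,3}(0.8053) = +0.003692
Attach z-rotation phases: D = e^{-i(-4)(2.0761)}·(+0.003692)·e^{-i(3)(1.4658)} = -0.002662-0.002558i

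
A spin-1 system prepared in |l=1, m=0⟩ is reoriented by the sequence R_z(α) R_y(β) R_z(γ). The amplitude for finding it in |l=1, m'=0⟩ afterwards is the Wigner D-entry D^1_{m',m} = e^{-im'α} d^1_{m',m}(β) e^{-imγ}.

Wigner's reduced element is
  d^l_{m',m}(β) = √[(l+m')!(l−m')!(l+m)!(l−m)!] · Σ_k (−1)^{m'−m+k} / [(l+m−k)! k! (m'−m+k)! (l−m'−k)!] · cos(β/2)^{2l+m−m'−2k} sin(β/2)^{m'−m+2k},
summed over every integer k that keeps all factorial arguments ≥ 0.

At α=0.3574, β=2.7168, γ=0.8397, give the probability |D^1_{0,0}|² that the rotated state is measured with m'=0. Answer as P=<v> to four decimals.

Split into d^1_{0,0}(β=2.7168) × two z-phases.
Half-angle: c=0.210803, s=0.977529. N=√(1·1·1·1)=1.000000
The bounds max(0,m−m')=0 and min(l+m,l−m')=1 give 2 terms
  k=0: (−1)^0·1.0000/(1)·0.2108^2·0.9775^0 = +0.044438
  k=1: (−1)^1·1.0000/(1)·0.2108^0·0.9775^2 = -0.955562
d^1_{0,0}(2.7168) = +0.044438 -0.955562 = -0.911124
|D^1_{0,0}|² = |d^1_{0,0}(β)|² = (-0.911124)² = 0.830147 (the z-rotation phases have unit modulus)

P=0.8301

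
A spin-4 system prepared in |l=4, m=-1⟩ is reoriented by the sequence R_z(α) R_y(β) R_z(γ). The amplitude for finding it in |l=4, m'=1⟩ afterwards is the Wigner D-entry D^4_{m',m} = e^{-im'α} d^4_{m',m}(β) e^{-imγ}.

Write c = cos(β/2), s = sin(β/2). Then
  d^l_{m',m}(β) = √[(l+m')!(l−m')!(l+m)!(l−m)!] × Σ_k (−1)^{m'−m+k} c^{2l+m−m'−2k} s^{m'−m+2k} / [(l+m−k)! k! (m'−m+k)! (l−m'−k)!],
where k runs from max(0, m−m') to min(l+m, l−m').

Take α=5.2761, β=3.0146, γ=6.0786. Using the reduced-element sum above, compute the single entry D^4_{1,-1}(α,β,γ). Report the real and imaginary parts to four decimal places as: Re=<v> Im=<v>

Split into d^4_{1,-1}(β=3.0146) × two z-phases.
c=cos(3.0146/2)=0.063454, s=sin(3.0146/2)=0.997985; N=√[120·6·6·120]=720.000000
k: max(0,(-1)−(1))=0 … min(4+(-1),4−(1))=3
  k=0: (−1)^2·720.0000/(72)·0.0635^6·0.9980^2 = +0.000001
  k=1: (−1)^3·720.0000/(24)·0.0635^4·0.9980^4 = -0.000482
  k=2: (−1)^4·720.0000/(48)·0.0635^2·0.9980^6 = +0.059669
  k=3: (−1)^5·720.0000/(720)·0.0635^0·0.9980^8 = -0.983992
d^4_{1,-1}(3.0146) = +0.000001 -0.000482 +0.059669 -0.983992 = -0.924804
Attach z-rotation phases: D = e^{-i(1)(5.2761)}·(-0.924804)·e^{-i(-1)(6.0786)} = -0.642657-0.665023i

Re=-0.6427 Im=-0.6650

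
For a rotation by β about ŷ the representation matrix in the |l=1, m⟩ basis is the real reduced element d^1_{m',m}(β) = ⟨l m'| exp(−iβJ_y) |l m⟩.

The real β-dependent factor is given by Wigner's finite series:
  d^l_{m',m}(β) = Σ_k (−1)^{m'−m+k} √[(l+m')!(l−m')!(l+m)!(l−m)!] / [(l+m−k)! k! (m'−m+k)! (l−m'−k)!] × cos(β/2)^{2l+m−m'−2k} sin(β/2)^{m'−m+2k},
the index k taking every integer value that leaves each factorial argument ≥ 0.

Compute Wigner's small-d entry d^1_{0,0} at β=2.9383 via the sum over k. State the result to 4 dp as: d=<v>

d^1_{0,0}(β=2.9383) via Wigner's sum:
c=cos(2.9383/2)=0.101471, s=sin(2.9383/2)=0.994838; N=√[1·1·1·1]=1.000000
k∈{0,1} keeps every argument non-negative
  k=0: (−1)^0·1.0000/(1)·0.1015^2·0.9948^0 = +0.010296
  k=1: (−1)^1·1.0000/(1)·0.1015^0·0.9948^2 = -0.989704
d^1_{0,0}(2.9383) = +0.010296 -0.989704 = -0.979407

d=-0.9794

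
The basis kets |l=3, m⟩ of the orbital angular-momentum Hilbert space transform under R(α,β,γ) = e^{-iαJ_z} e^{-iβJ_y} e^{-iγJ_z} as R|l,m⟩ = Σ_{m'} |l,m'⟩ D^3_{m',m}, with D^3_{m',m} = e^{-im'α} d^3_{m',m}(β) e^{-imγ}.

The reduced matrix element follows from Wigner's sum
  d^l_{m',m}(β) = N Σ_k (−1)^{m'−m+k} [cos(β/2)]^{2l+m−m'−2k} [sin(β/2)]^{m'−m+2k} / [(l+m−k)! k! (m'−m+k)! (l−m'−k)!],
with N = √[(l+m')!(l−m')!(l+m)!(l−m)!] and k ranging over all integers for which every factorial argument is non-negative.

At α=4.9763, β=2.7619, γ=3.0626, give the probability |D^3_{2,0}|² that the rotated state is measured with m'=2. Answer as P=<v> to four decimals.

First d^3_{2,0}(β=2.7619), then the phase factors e^{-i(2)α} and e^{-i(0)γ}:
c=cos(2.7619/2)=0.188708, s=sin(2.7619/2)=0.982033; N=√[120·1·6·6]=65.726707
Admissible k: 0..1 (factorial args all ≥0)
  k=0: (−1)^2·65.7267/(12)·0.1887^4·0.9820^2 = +0.006698
  k=1: (−1)^3·65.7267/(12)·0.1887^2·0.9820^4 = -0.181404
d^3_{2,0}(2.7619) = +0.006698 -0.181404 = -0.174705
|D^3_{2,0}|² = |d^3_{2,0}(β)|² = (-0.174705)² = 0.030522 (the z-rotation phases have unit modulus)

P=0.0305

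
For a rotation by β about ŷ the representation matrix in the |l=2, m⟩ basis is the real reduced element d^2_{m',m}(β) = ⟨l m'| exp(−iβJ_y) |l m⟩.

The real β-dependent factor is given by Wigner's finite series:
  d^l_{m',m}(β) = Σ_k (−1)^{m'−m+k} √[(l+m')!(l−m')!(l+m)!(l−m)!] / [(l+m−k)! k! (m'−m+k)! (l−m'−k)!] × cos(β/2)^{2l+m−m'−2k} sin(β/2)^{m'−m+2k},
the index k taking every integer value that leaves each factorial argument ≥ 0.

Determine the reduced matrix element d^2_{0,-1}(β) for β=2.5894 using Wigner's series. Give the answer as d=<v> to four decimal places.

d^2_{0,-1}(β=2.5894) via Wigner's sum:
c=cos(2.5894/2)=0.272602, s=sin(2.5894/2)=0.962127; N=√[2·2·1·6]=4.898979
k∈{0,1} keeps every argument non-negative
  k=0: (−1)^1·4.8990/(2)·0.2726^3·0.9621^1 = -0.047741
  k=1: (−1)^2·4.8990/(2)·0.2726^1·0.9621^3 = +0.594705
d^2_{0,-1}(2.5894) = -0.047741 +0.594705 = +0.546964

d=0.5470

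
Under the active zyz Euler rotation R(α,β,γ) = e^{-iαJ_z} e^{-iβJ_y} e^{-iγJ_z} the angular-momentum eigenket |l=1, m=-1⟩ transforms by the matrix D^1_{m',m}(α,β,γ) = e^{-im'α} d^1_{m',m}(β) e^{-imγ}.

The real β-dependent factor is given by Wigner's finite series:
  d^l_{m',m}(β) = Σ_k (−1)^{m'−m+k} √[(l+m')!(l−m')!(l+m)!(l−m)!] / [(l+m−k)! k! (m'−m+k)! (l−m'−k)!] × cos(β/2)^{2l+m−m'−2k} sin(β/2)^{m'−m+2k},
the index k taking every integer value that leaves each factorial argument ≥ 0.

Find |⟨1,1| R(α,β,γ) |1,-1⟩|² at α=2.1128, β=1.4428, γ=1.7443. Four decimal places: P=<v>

P=0.1902

Split into d^1_{1,-1}(β=1.4428) × two z-phases.
c=cos(1.4428/2)=0.750882, s=sin(1.4428/2)=0.660437; N=√[2·1·1·2]=2.000000
k: max(0,(-1)−(1))=0 … min(1+(-1),1−(1))=0
  k=0: (−1)^2·2.0000/(2)·0.7509^0·0.6604^2 = +0.436176
d^1_{1,-1}(1.4428) = +0.436176
|D^1_{1,-1}|² = |d^1_{1,-1}(β)|² = (+0.436176)² = 0.190250 (the z-rotation phases have unit modulus)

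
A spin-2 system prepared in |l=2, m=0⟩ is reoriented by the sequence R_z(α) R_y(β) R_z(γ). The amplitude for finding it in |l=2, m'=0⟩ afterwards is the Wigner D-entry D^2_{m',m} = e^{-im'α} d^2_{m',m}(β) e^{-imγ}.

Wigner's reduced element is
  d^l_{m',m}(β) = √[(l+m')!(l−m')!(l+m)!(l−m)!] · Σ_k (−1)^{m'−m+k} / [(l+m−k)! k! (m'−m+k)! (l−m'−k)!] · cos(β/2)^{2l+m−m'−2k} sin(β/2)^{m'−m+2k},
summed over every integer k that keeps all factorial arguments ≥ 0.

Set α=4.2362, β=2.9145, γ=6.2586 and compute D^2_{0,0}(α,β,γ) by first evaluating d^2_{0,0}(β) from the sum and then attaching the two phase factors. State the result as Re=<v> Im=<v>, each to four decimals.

D^2_{0,0}(4.2362,2.9145,6.2586) = e^{-i·0·4.2362}·d^2_{0,0}(2.9145)·e^{-i·0·6.2586}. Compute d first:
With c≡cos(β/2)=0.113302 and s≡sin(β/2)=0.993561, N=[2·2·2·2]^{1/2}=4.000000
k∈{0,1,2} keeps every argument non-negative
  k=0: (−1)^0·4.0000/(4)·0.1133^4·0.9936^0 = +0.000165
  k=1: (−1)^1·4.0000/(1)·0.1133^2·0.9936^2 = -0.050691
  k=2: (−1)^2·4.0000/(4)·0.1133^0·0.9936^4 = +0.974490
d^2_{0,0}(2.9145) = +0.000165 -0.050691 +0.974490 = +0.923964
D = (+1.000000+0.000000i)·(+0.923964)·(+1.000000+0.000000i) = +0.923964+0.000000i

Re=0.9240 Im=0.0000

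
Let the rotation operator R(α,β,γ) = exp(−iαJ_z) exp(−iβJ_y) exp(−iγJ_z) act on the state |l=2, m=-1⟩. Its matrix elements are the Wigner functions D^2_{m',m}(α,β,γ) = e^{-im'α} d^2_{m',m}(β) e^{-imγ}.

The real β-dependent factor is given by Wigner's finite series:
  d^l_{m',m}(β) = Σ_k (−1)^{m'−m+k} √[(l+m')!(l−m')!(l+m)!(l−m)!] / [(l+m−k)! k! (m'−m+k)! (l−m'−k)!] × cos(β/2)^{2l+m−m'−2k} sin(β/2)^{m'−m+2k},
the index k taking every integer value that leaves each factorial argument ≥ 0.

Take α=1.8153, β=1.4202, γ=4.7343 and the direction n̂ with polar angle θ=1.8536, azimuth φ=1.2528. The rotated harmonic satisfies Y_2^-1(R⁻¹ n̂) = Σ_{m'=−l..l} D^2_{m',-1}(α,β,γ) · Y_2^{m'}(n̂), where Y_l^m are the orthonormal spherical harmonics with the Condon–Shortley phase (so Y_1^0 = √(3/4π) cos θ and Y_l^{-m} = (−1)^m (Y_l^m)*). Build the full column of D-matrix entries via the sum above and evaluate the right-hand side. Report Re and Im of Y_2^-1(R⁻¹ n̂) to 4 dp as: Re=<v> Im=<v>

Need the full column D^2_{m',-1} for m'=−2..2 at α=1.8153, β=1.4202, γ=4.7343.
cos(β/2)=0.758297, sin(β/2)=0.651910
d^2_{-2,-1}: single k=1 term ⇒ +0.568506;  D = -0.277987+0.495905i
d^2_{-1,-1}: k∈[0..1] ⇒ +0.330641 -0.733119 = -0.402478;  D = -0.388279-0.105962i
d^2_{0,-1}: k∈[0..1] ⇒ -0.696274 +0.514608 = -0.181666;  D = -0.003980+0.181622i
d^2_{1,-1}: k∈[0..1] ⇒ +0.733119 -0.180613 = +0.552506;  D = -0.538874+0.121971i
d^2_{2,-1}: single k=0 term ⇒ -0.420176;  D = -0.189203-0.375167i
Y_2^{m'}(θ=1.8536,φ=1.2528) and Σ D·Y over m':
  (-0.2780+0.4959i)·(-0.2866-0.2116i)  (-0.3883-0.1060i)·(-0.0647+0.1966i)  (-0.0040+0.1816i)·(-0.2417+0.0000i)  (-0.5389+0.1220i)·(+0.0647+0.1966i)  (-0.1892-0.3752i)·(-0.2866+0.2116i)
Y_2^-1(R⁻¹ n̂) = +0.306236-0.227274i

Re=0.3062 Im=-0.2273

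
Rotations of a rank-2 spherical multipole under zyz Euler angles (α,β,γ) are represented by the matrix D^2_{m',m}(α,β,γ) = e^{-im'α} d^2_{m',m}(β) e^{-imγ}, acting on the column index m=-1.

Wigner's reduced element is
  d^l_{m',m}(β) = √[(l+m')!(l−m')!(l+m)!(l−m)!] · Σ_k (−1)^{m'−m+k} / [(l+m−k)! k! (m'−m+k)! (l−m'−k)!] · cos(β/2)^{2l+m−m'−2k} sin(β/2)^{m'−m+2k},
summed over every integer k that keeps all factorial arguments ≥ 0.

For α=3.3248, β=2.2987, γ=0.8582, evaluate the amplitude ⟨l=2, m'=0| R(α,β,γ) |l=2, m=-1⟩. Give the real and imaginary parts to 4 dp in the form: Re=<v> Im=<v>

Re=0.3977 Im=0.4603

First d^2_{0,-1}(β=2.2987), then the phase factors e^{-i(0)α} and e^{-i(-1)γ}:
c=cos(2.2987/2)=0.409081, s=sin(2.2987/2)=0.912498; N=√[2·2·1·6]=4.898979
The bounds max(0,m−m')=0 and min(l+m,l−m')=1 give 2 terms
  k=0: (−1)^1·4.8990/(2)·0.4091^3·0.9125^1 = -0.153015
  k=1: (−1)^2·4.8990/(2)·0.4091^1·0.9125^3 = +0.761344
d^2_{0,-1}(2.2987) = -0.153015 +0.761344 = +0.608328
Attach z-rotation phases: D = e^{-i(0)(3.3248)}·(+0.608328)·e^{-i(-1)(0.8582)} = +0.397725+0.460302i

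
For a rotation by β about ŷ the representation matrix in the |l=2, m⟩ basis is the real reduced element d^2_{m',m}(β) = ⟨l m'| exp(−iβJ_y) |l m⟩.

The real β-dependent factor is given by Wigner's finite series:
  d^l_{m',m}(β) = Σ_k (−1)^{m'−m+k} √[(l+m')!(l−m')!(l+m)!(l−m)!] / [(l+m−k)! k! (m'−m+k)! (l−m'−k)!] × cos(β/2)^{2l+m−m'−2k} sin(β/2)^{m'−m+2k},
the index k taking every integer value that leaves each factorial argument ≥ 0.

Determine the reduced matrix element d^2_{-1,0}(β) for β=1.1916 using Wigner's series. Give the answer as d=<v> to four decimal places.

d^2_{-1,0}(β=1.1916) via Wigner's sum:
With c≡cos(β/2)=0.827700 and s≡sin(β/2)=0.561171, N=[1·6·2·2]^{1/2}=4.898979
Admissible k: 1..2 (factorial args all ≥0)
  k=1: (−1)^0·4.8990/(2)·0.8277^3·0.5612^1 = +0.779452
  k=2: (−1)^1·4.8990/(2)·0.8277^1·0.5612^3 = -0.358290
d^2_{-1,0}(1.1916) = +0.779452 -0.358290 = +0.421163

d=0.4212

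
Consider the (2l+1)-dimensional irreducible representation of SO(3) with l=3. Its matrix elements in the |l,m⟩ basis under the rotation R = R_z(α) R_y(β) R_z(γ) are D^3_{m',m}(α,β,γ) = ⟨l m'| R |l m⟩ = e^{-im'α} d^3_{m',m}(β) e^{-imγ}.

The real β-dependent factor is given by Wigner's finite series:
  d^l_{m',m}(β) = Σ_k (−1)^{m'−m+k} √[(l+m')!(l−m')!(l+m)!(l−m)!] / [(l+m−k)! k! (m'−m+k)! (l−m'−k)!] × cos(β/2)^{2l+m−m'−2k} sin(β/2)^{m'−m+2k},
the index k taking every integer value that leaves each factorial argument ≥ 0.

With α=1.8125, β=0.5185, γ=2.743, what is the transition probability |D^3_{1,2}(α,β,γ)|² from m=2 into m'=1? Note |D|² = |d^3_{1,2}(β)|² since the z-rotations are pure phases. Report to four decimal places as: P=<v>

P=0.3454

D^3_{1,2}(1.8125,0.5185,2.743) = e^{-i·1·1.8125}·d^3_{1,2}(0.5185)·e^{-i·2·2.743}. Compute d first:
With c≡cos(β/2)=0.966583 and s≡sin(β/2)=0.256356, N=[24·2·120·1]^{1/2}=75.894664
k: max(0,(2)−(1))=1 … min(3+(2),3−(1))=2
  k=1: (−1)^0·75.8947/(24)·0.9666^5·0.2564^1 = +0.683971
  k=2: (−1)^1·75.8947/(12)·0.9666^3·0.2564^3 = -0.096222
d^3_{1,2}(0.5185) = +0.683971 -0.096222 = +0.587749
|D^3_{1,2}|² = |d^3_{1,2}(β)|² = (+0.587749)² = 0.345448 (the z-rotation phases have unit modulus)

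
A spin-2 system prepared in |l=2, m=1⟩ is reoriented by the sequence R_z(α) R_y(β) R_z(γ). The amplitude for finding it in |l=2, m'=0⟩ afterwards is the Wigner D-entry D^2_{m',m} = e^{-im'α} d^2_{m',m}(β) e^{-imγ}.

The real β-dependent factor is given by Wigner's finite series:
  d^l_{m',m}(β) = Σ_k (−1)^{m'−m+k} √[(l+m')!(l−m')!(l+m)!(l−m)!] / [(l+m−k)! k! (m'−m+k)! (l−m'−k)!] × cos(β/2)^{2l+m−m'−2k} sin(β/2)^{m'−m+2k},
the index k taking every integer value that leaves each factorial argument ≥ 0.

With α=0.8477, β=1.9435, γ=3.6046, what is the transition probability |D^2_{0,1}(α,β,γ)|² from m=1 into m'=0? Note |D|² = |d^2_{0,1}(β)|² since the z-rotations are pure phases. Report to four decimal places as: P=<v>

P=0.1725

D^2_{0,1}(0.8477,1.9435,3.6046) = e^{-i·0·0.8477}·d^2_{0,1}(1.9435)·e^{-i·1·3.6046}. Compute d first:
c=cos(1.9435/2)=0.563855, s=sin(1.9435/2)=0.825874; N=√[2·2·6·1]=4.898979
The bounds max(0,m−m')=1 and min(l+m,l−m')=2 give 2 terms
  k=1: (−1)^0·4.8990/(2)·0.5639^3·0.8259^1 = +0.362653
  k=2: (−1)^1·4.8990/(2)·0.5639^1·0.8259^3 = -0.778008
d^2_{0,1}(1.9435) = +0.362653 -0.778008 = -0.415355
|D^2_{0,1}|² = |d^2_{0,1}(β)|² = (-0.415355)² = 0.172519 (the z-rotation phases have unit modulus)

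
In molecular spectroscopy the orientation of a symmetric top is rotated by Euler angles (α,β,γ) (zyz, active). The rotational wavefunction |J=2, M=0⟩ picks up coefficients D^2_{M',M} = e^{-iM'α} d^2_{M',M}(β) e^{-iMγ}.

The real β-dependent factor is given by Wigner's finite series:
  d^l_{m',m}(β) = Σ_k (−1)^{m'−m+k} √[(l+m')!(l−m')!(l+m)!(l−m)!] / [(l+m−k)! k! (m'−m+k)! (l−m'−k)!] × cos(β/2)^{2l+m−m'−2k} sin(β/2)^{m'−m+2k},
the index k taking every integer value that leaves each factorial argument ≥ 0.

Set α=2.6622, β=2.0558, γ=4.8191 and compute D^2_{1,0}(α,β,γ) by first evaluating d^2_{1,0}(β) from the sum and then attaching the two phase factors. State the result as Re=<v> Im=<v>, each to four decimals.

Re=-0.4482 Im=-0.2330

D^2_{1,0}(2.6622,2.0558,4.8191) = e^{-i·1·2.6622}·d^2_{1,0}(2.0558)·e^{-i·0·4.8191}. Compute d first:
c=cos(2.0558/2)=0.516618, s=sin(2.0558/2)=0.856216; N=√[6·1·2·2]=4.898979
k∈{0,1} keeps every argument non-negative
  k=0: (−1)^1·4.8990/(2)·0.5166^3·0.8562^1 = -0.289180
  k=1: (−1)^2·4.8990/(2)·0.5166^1·0.8562^3 = +0.794319
d^2_{1,0}(2.0558) = -0.289180 +0.794319 = +0.505140
D = (-0.887275-0.461240i)·(+0.505140)·(+1.000000+0.000000i) = -0.448198-0.232991i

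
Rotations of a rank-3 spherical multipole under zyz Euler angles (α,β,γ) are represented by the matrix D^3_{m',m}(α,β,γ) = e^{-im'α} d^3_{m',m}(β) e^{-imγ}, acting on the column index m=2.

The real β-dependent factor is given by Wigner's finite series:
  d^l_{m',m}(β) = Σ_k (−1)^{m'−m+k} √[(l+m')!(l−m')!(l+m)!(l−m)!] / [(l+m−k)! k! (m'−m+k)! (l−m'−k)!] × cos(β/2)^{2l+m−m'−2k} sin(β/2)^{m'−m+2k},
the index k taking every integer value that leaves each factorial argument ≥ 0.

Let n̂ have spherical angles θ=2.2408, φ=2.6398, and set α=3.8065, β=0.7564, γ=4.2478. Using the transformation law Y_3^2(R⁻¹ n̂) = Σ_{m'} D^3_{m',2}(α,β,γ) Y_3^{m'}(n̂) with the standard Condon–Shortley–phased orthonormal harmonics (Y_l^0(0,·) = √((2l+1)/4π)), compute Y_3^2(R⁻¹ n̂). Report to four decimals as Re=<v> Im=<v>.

Need the full column D^3_{m',2} for m'=−3..3 at α=3.8065, β=0.7564, γ=4.2478.
cos(β/2)=0.929331, sin(β/2)=0.369248
d^3_{-3,2}: single k=5 term ⇒ +0.015626;  D = -0.015257+0.003375i
d^3_{-2,2}: k∈[4..5] ⇒ +0.080276 -0.002535 = +0.077741;  D = +0.049377-0.060047i
d^3_{-1,2}: k∈[3..4] ⇒ +0.255562 -0.020173 = +0.235389;  D = -0.005481+0.235326i
d^3_{0,2}: k∈[2..3] ⇒ +0.557030 -0.087938 = +0.469093;  D = -0.280749-0.375803i
d^3_{1,2}: k∈[1..2] ⇒ +0.809413 -0.255562 = +0.553851;  D = +0.534623+0.144669i
d^3_{2,2}: k∈[0..1] ⇒ +0.644202 -0.508497 = +0.135705;  D = -0.124959+0.052926i
d^3_{3,2}: single k=0 term ⇒ -0.626969;  D = -0.303470+0.548630i
Y_3^{m'}(θ=2.2408,φ=2.6398) and Σ D·Y over m':
  (-0.0153+0.0034i)·(-0.0131-0.2005i)  (+0.0494-0.0600i)·(-0.2095-0.3288i)  (-0.0055+0.2353i)·(-0.2061-0.1131i)  (-0.2807-0.3758i)·(+0.2484+0.0000i)  (+0.5346+0.1447i)·(+0.2061-0.1131i)  (-0.1250+0.0529i)·(-0.2095+0.3288i)  (-0.3035+0.5486i)·(+0.0131-0.2005i)
Y_3^2(R⁻¹ n̂) = +0.170134-0.156649i

Re=0.1701 Im=-0.1566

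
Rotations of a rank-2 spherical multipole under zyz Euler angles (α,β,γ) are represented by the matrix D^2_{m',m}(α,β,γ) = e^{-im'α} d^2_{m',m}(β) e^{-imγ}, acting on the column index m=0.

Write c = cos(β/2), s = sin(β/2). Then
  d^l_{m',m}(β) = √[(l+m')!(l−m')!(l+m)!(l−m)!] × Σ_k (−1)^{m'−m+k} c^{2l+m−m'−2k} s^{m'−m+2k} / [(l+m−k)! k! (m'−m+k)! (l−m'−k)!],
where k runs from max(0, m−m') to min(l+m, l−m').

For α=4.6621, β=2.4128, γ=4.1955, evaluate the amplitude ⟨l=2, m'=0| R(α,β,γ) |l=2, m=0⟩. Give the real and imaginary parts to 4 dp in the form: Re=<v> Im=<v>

Split into d^2_{0,0}(β=2.4128) × two z-phases.
c=cos(2.4128/2)=0.356385, s=sin(2.4128/2)=0.934339; N=√[2·2·2·2]=4.000000
k: max(0,(0)−(0))=0 … min(2+(0),2−(0))=2
  k=0: (−1)^0·4.0000/(4)·0.3564^4·0.9343^0 = +0.016132
  k=1: (−1)^1·4.0000/(1)·0.3564^2·0.9343^2 = -0.443515
  k=2: (−1)^2·4.0000/(4)·0.3564^0·0.9343^4 = +0.762111
d^2_{0,0}(2.4128) = +0.016132 -0.443515 +0.762111 = +0.334727
Attach z-rotation phases: D = e^{-i(0)(4.6621)}·(+0.334727)·e^{-i(0)(4.1955)} = +0.334727+0.000000i

Re=0.3347 Im=0.0000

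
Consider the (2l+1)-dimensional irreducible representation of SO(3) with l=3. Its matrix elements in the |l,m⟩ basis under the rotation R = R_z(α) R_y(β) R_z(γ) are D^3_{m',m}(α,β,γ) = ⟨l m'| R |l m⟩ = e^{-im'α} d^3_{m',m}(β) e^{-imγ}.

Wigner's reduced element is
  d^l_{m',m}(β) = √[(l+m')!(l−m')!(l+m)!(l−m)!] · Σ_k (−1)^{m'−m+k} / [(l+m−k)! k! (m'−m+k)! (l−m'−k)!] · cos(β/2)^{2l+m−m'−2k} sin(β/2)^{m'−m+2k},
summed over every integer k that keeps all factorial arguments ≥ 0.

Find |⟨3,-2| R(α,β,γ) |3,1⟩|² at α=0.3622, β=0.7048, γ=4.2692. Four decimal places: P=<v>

P=0.0402

Split into d^3_{-2,1}(β=0.7048) × two z-phases.
Half-angle: c=0.938547, s=0.345151. N=√(1·120·24·2)=75.894664
Admissible k: 3..4 (factorial args all ≥0)
  k=3: (−1)^0·75.8947/(12)·0.9385^3·0.3452^3 = +0.214994
  k=4: (−1)^1·75.8947/(24)·0.9385^1·0.3452^5 = -0.014538
d^3_{-2,1}(0.7048) = +0.214994 -0.014538 = +0.200456
|D^3_{-2,1}|² = |d^3_{-2,1}(β)|² = (+0.200456)² = 0.040183 (the z-rotation phases have unit modulus)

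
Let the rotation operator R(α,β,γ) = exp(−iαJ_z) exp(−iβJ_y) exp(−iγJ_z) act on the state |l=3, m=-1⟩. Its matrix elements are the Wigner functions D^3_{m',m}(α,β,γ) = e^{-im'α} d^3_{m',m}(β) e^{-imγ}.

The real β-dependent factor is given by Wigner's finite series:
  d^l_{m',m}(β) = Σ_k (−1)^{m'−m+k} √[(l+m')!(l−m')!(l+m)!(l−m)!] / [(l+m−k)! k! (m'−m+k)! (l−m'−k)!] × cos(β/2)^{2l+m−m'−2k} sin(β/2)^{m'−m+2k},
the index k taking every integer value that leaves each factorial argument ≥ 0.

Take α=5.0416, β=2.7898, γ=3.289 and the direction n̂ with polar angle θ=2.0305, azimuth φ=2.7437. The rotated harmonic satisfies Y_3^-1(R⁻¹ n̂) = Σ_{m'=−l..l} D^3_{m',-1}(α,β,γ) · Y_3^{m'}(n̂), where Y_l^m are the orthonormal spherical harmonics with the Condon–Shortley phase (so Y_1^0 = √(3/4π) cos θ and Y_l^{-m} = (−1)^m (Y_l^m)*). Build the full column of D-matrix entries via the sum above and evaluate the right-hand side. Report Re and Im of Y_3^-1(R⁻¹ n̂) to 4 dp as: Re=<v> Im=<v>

Need the full column D^3_{m',-1} for m'=−3..3 at α=5.0416, β=2.7898, γ=3.289.
cos(β/2)=0.174991, sin(β/2)=0.984570
d^3_{-3,-1}: single k=2 term ⇒ +0.003520;  D = +0.003191-0.001486i
d^3_{-2,-1}: k∈[1..2] ⇒ +0.000511 -0.032346 = -0.031835;  D = -0.022046-0.022966i
d^3_{-1,-1}: k∈[0..2] ⇒ +0.000029 -0.007272 +0.172650 = +0.165407;  D = -0.075885+0.146973i
d^3_{0,-1}: k∈[0..2] ⇒ -0.000560 +0.053149 -0.560840 = -0.508250;  D = +0.502738+0.074649i
d^3_{1,-1}: k∈[0..2] ⇒ +0.005454 -0.230201 +0.910919 = +0.686172;  D = -0.124063-0.674864i
d^3_{2,-1}: k∈[0..1] ⇒ -0.032346 +0.511974 = +0.479629;  D = +0.418356-0.234568i
d^3_{3,-1}: single k=0 term ⇒ +0.111445;  D = +0.083004+0.074367i
Y_3^{m'}(θ=2.0305,φ=2.7437) and Σ D·Y over m':
  (+0.0032-0.0015i)·(-0.1106-0.2792i)  (-0.0220-0.0230i)·(-0.2548-0.2602i)  (-0.0759+0.1470i)·(+0.0042+0.0018i)  (+0.5027+0.0746i)·(+0.3337+0.0000i)  (-0.1241-0.6749i)·(-0.0042+0.0018i)  (+0.4184-0.2346i)·(-0.2548+0.2602i)  (+0.0830+0.0744i)·(+0.1106-0.2792i)
Y_3^-1(R⁻¹ n̂) = +0.152161+0.192541i

Re=0.1522 Im=0.1925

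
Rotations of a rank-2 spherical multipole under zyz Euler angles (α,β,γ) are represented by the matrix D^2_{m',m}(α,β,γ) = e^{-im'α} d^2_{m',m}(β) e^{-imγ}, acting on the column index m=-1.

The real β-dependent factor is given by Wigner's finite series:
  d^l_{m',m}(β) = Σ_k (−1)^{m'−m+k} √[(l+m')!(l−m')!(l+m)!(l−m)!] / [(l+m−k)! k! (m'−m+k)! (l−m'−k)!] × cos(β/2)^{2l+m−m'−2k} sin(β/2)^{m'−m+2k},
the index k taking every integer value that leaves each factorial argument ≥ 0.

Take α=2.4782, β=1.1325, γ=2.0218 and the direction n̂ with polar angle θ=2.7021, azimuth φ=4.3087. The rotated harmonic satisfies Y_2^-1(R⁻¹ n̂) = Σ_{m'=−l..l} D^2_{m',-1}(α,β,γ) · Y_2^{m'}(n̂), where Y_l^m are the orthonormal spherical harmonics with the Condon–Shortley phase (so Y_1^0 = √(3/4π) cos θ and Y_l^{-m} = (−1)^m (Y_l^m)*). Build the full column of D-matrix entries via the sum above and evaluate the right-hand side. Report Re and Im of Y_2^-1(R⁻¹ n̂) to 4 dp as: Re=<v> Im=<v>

Need the full column D^2_{m',-1} for m'=−2..2 at α=2.4782, β=1.1325, γ=2.0218.
cos(β/2)=0.843919, sin(β/2)=0.536471
d^2_{-2,-1}: single k=1 term ⇒ +0.644879;  D = +0.495296+0.412978i
d^2_{-1,-1}: k∈[0..1] ⇒ +0.507227 -0.614915 = -0.107688;  D = +0.022700+0.105268i
d^2_{0,-1}: k∈[0..1] ⇒ -0.789812 +0.319165 = -0.470647;  D = +0.205140-0.423587i
d^2_{1,-1}: k∈[0..1] ⇒ +0.614915 -0.082830 = +0.532086;  D = +0.477624-0.234500i
d^2_{2,-1}: single k=0 term ⇒ -0.260597;  D = +0.255034+0.053557i
Y_2^{m'}(θ=2.7021,φ=4.3087) and Σ D·Y over m':
  (+0.4953+0.4130i)·(-0.0483-0.0505i)  (+0.0227+0.1053i)·(+0.1168-0.2736i)  (+0.2051-0.4236i)·(+0.4595+0.0000i)  (+0.4776-0.2345i)·(-0.1168-0.2736i)  (+0.2550+0.0536i)·(-0.0483+0.0505i)
Y_2^-1(R⁻¹ n̂) = -0.012367-0.326495i

Re=-0.0124 Im=-0.3265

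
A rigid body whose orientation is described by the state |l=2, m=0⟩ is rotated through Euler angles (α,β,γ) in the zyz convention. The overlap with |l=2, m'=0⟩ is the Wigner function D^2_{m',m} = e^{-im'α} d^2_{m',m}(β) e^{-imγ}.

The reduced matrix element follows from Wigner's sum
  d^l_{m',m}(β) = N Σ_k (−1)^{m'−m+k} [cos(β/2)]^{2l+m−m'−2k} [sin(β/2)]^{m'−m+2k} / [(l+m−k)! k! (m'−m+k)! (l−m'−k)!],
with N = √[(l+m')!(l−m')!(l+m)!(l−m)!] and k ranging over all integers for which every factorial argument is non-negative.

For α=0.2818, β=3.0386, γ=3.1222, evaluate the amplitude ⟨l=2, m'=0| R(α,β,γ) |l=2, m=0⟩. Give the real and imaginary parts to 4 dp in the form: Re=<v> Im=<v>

Split into d^2_{0,0}(β=3.0386) × two z-phases.
Half-angle: c=0.051474, s=0.998674. N=√(2·2·2·2)=4.000000
k: max(0,(0)−(0))=0 … min(2+(0),2−(0))=2
  k=0: (−1)^0·4.0000/(4)·0.0515^4·0.9987^0 = +0.000007
  k=1: (−1)^1·4.0000/(1)·0.0515^2·0.9987^2 = -0.010570
  k=2: (−1)^2·4.0000/(4)·0.0515^0·0.9987^4 = +0.994708
d^2_{0,0}(3.0386) = +0.000007 -0.010570 +0.994708 = +0.984145
D = (+1.000000+0.000000i)·(+0.984145)·(+1.000000+0.000000i) = +0.984145+0.000000i

Re=0.9841 Im=0.0000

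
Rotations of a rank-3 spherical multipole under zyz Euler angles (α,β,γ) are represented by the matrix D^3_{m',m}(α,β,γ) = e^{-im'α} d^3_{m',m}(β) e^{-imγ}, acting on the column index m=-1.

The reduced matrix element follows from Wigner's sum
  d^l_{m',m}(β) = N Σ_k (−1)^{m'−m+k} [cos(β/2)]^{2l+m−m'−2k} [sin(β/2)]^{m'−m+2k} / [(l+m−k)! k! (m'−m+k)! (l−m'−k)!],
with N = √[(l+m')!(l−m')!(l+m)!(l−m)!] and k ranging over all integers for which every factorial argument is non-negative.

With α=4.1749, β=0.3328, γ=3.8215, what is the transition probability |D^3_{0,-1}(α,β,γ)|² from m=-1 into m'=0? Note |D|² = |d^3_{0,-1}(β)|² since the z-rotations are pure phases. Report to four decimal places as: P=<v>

First d^3_{0,-1}(β=0.3328), then the phase factors e^{-i(0)α} and e^{-i(-1)γ}:
Half-angle: c=0.986187, s=0.165633. N=√(6·6·2·24)=41.569219
Admissible k: 0..2 (factorial args all ≥0)
  k=0: (−1)^1·41.5692/(12)·0.9862^5·0.1656^1 = -0.535224
  k=1: (−1)^2·41.5692/(4)·0.9862^3·0.1656^3 = +0.045293
  k=2: (−1)^3·41.5692/(12)·0.9862^1·0.1656^5 = -0.000426
d^3_{0,-1}(0.3328) = -0.535224 +0.045293 -0.000426 = -0.490356
|D^3_{0,-1}|² = |d^3_{0,-1}(β)|² = (-0.490356)² = 0.240449 (the z-rotation phases have unit modulus)

P=0.2404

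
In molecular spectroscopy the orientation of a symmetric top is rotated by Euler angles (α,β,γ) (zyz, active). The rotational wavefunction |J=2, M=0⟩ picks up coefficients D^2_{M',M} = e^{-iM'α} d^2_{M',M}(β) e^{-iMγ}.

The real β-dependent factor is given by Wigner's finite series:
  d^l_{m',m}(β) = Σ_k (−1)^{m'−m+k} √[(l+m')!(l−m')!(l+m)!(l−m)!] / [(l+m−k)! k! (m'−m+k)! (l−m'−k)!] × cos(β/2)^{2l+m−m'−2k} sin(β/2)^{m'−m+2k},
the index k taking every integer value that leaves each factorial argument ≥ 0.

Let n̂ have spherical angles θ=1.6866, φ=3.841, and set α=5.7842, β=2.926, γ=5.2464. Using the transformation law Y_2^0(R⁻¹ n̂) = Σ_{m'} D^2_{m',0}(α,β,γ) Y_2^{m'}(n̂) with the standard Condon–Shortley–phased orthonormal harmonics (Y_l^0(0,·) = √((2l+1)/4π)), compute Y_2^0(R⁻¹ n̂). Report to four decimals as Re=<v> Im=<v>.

Re=-0.3142 Im=0.0000

Need the full column D^2_{m',0} for m'=−2..2 at α=5.7842, β=2.926, γ=5.2464.
cos(β/2)=0.107588, sin(β/2)=0.994196
d^2_{-2,0}: single k=2 term ⇒ +0.028025;  D = +0.015190-0.023551i
d^2_{-1,0}: k∈[1..2] ⇒ +0.003033 -0.258973 = -0.255940;  D = -0.224733+0.122476i
d^2_{0,0}: k∈[0..2] ⇒ +0.000134 -0.045765 +0.976984 = +0.931353;  D = +0.931353+0.000000i
d^2_{1,0}: k∈[0..1] ⇒ -0.003033 +0.258973 = +0.255940;  D = +0.224733+0.122476i
d^2_{2,0}: single k=0 term ⇒ +0.028025;  D = +0.015190+0.023551i
Y_2^{m'}(θ=1.6866,φ=3.841) and Σ D·Y over m':
  (+0.0152-0.0236i)·(+0.0652-0.3755i)  (-0.2247+0.1225i)·(+0.0678-0.0571i)  (+0.9314+0.0000i)·(-0.3028+0.0000i)  (+0.2247+0.1225i)·(-0.0678-0.0571i)  (+0.0152+0.0236i)·(+0.0652+0.3755i)
Y_2^0(R⁻¹ n̂) = -0.314196+0.000000i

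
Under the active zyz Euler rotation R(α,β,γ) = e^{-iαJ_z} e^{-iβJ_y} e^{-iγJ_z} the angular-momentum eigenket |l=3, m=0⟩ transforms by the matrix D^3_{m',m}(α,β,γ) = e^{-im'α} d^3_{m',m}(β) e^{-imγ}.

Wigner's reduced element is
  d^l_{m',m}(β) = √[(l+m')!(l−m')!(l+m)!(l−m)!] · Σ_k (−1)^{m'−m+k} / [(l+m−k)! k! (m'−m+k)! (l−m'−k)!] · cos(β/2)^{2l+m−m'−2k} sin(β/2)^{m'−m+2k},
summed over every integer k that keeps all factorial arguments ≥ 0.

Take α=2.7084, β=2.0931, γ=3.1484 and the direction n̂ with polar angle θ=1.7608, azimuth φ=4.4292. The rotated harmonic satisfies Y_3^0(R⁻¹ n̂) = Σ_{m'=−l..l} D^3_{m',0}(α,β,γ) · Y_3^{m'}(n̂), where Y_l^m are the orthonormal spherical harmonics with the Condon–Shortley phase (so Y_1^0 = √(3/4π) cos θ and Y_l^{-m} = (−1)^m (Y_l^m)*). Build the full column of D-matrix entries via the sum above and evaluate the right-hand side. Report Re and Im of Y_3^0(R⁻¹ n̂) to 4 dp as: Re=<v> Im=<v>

Re=0.0368 Im=0.0000

Need the full column D^3_{m',0} for m'=−3..3 at α=2.7084, β=2.0931, γ=3.1484.
cos(β/2)=0.500561, sin(β/2)=0.865701
d^3_{-3,0}: single k=3 term ⇒ +0.363906;  D = -0.097493+0.350604i
d^3_{-2,0}: k∈[2..3] ⇒ +0.257706 -0.770809 = -0.513103;  D = -0.332278+0.390981i
d^3_{-1,0}: k∈[1..3] ⇒ +0.094242 -0.845642 +0.843117 = +0.091717;  D = -0.083245+0.038500i
d^3_{0,0}: k∈[0..3] ⇒ +0.015730 -0.423454 +1.266568 -0.420929 = +0.437916;  D = +0.437916+0.000000i
d^3_{1,0}: k∈[0..2] ⇒ -0.094242 +0.845642 -0.843117 = -0.091717;  D = +0.083245+0.038500i
d^3_{2,0}: k∈[0..1] ⇒ +0.257706 -0.770809 = -0.513103;  D = -0.332278-0.390981i
d^3_{3,0}: single k=0 term ⇒ -0.363906;  D = +0.097493+0.350604i
Y_3^{m'}(θ=1.7608,φ=4.4292) and Σ D·Y over m':
  (-0.0975+0.3506i)·(+0.2967-0.2609i)  (-0.3323+0.3910i)·(+0.1571+0.0999i)  (-0.0832+0.0385i)·(+0.0729-0.2504i)  (+0.4379+0.0000i)·(+0.1989+0.0000i)  (+0.0832+0.0385i)·(-0.0729-0.2504i)  (-0.3323-0.3910i)·(+0.1571-0.0999i)  (+0.0975+0.3506i)·(-0.2967-0.2609i)
Y_3^0(R⁻¹ n̂) = +0.036840+0.000000i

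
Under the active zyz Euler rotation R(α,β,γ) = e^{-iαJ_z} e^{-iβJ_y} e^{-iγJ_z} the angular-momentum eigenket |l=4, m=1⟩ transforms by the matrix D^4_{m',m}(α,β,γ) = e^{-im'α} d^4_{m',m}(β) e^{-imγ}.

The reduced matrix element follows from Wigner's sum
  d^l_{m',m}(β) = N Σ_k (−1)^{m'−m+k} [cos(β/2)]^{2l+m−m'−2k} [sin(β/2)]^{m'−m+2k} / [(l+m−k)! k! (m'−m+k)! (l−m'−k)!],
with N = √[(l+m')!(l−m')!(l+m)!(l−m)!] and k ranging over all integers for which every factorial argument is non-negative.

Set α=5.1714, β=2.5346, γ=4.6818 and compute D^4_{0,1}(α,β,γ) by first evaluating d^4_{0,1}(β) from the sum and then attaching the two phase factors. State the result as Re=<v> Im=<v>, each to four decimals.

First d^4_{0,1}(β=2.5346), then the phase factors e^{-i(0)α} and e^{-i(1)γ}:
c=cos(2.5346/2)=0.298859, s=sin(2.5346/2)=0.954297; N=√[24·24·120·6]=643.987578
The bounds max(0,m−m')=1 and min(l+m,l−m')=4 give 4 terms
  k=1: (−1)^0·643.9876/(144)·0.2989^7·0.9543^1 = +0.000909
  k=2: (−1)^1·643.9876/(24)·0.2989^5·0.9543^3 = -0.055596
  k=3: (−1)^2·643.9876/(24)·0.2989^3·0.9543^5 = +0.566868
  k=4: (−1)^3·643.9876/(144)·0.2989^1·0.9543^7 = -0.963312
d^4_{0,1}(2.5346) = +0.000909 -0.055596 +0.566868 -0.963312 = -0.451131
Attach z-rotation phases: D = e^{-i(0)(5.1714)}·(-0.451131)·e^{-i(1)(4.6818)} = +0.013797-0.450920i

Re=0.0138 Im=-0.4509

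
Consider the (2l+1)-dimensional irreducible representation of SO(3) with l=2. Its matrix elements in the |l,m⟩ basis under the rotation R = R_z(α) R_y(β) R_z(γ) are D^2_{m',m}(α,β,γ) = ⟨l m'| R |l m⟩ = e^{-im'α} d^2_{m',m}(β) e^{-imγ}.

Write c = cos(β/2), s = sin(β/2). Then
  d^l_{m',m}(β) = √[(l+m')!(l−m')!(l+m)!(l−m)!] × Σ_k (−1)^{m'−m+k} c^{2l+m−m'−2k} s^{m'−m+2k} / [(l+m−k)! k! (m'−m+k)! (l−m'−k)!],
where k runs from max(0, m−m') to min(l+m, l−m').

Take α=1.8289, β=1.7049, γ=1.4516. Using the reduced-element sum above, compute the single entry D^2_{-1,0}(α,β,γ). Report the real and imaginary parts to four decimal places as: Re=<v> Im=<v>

First d^2_{-1,0}(β=1.7049), then the phase factors e^{-i(-1)α} and e^{-i(0)γ}:
Half-angle: c=0.658141, s=0.752895. N=√(1·6·2·2)=4.898979
The bounds max(0,m−m')=1 and min(l+m,l−m')=2 give 2 terms
  k=1: (−1)^0·4.8990/(2)·0.6581^3·0.7529^1 = +0.525734
  k=2: (−1)^1·4.8990/(2)·0.6581^1·0.7529^3 = -0.688015
d^2_{-1,0}(1.7049) = +0.525734 -0.688015 = -0.162281
Phases: e^{-i·(-1)·1.8289}=-0.255247+0.966876i, e^{-i·(0)·1.4516}=+1.000000+0.000000i ⇒ D=+0.041422-0.156905i

Re=0.0414 Im=-0.1569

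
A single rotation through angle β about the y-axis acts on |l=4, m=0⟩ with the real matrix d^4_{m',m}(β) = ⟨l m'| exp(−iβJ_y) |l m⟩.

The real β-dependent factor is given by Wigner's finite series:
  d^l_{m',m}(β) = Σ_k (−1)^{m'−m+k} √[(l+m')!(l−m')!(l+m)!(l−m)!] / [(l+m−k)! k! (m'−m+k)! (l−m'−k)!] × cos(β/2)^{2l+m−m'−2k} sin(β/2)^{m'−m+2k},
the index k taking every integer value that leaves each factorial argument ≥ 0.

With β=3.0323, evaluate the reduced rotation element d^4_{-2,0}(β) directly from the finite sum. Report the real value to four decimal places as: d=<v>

d^4_{-2,0}(β=3.0323) via Wigner's sum:
With c≡cos(β/2)=0.054619 and s≡sin(β/2)=0.998507, N=[2·720·24·24]^{1/2}=910.735966
k: max(0,(0)−(-2))=2 … min(4+(0),4−(-2))=4
  k=2: (−1)^0·910.7360/(96)·0.0546^6·0.9985^2 = +0.000000
  k=3: (−1)^1·910.7360/(36)·0.0546^4·0.9985^4 = -0.000224
  k=4: (−1)^2·910.7360/(96)·0.0546^2·0.9985^6 = +0.028049
d^4_{-2,0}(3.0323) = +0.000000 -0.000224 +0.028049 = +0.027825

d=0.0278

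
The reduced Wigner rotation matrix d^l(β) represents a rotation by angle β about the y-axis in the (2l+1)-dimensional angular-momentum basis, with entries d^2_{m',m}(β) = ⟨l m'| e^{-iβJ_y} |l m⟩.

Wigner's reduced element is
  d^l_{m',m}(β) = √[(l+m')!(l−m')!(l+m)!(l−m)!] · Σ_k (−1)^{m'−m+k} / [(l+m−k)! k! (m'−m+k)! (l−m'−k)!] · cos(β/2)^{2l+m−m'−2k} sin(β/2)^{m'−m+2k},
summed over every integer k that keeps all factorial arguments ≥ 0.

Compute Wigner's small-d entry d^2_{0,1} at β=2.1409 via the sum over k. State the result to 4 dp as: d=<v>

d^2_{0,1}(β=2.1409) via Wigner's sum:
With c≡cos(β/2)=0.479729 and s≡sin(β/2)=0.877416, N=[2·2·6·1]^{1/2}=4.898979
Admissible k: 1..2 (factorial args all ≥0)
  k=1: (−1)^0·4.8990/(2)·0.4797^3·0.8774^1 = +0.237285
  k=2: (−1)^1·4.8990/(2)·0.4797^1·0.8774^3 = -0.793760
d^2_{0,1}(2.1409) = +0.237285 -0.793760 = -0.556475

d=-0.5565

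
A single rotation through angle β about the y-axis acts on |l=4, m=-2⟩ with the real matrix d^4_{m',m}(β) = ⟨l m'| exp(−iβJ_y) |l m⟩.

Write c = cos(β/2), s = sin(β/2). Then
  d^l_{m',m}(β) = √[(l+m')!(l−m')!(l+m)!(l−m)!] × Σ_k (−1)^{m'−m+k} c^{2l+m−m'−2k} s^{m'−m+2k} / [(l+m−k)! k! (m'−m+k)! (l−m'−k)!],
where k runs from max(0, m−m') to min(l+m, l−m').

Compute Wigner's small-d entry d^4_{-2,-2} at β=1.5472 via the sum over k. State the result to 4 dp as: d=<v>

d^4_{-2,-2}(β=1.5472) via Wigner's sum:
Half-angle: c=0.715400, s=0.698715. N=√(2·720·2·720)=1440.000000
The bounds max(0,m−m')=0 and min(l+m,l−m')=2 give 3 terms
  k=0: (−1)^0·1440.0000/(1440)·0.7154^8·0.6987^0 = +0.068611
  k=1: (−1)^1·1440.0000/(120)·0.7154^6·0.6987^2 = -0.785371
  k=2: (−1)^2·1440.0000/(96)·0.7154^4·0.6987^4 = +0.936457
d^4_{-2,-2}(1.5472) = +0.068611 -0.785371 +0.936457 = +0.219696

d=0.2197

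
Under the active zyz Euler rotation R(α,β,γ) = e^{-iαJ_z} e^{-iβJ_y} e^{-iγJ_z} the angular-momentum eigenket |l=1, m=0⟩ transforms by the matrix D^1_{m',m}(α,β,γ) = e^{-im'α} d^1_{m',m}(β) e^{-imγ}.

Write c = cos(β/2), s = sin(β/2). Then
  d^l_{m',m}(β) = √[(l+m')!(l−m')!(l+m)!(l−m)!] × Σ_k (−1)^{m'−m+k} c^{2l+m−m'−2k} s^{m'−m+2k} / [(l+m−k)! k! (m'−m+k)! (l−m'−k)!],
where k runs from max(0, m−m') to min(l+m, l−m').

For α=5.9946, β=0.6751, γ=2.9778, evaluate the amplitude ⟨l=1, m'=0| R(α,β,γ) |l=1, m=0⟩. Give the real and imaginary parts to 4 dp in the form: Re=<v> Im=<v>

Split into d^1_{0,0}(β=0.6751) × two z-phases.
With c≡cos(β/2)=0.943569 and s≡sin(β/2)=0.331176, N=[1·1·1·1]^{1/2}=1.000000
The bounds max(0,m−m')=0 and min(l+m,l−m')=1 give 2 terms
  k=0: (−1)^0·1.0000/(1)·0.9436^2·0.3312^0 = +0.890322
  k=1: (−1)^1·1.0000/(1)·0.9436^0·0.3312^2 = -0.109678
d^1_{0,0}(0.6751) = +0.890322 -0.109678 = +0.780644
D = (+1.000000+0.000000i)·(+0.780644)·(+1.000000+0.000000i) = +0.780644+0.000000i

Re=0.7806 Im=0.0000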